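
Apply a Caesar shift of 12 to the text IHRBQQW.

I(8): 8+12=20 → U
H(7): 7+12=19 → T
R(17): 17+12=29≡3 → D
B(1): 1+12=13 → N
Q(16): 16+12=28≡2 → C
Q(16): 16+12=28≡2 → C
W(22): 22+12=34≡8 → I

UTDNCCI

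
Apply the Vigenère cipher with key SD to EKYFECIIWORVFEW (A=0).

Repeat the key across the message: SDSDSDSDSDSDSDS
E(4)+S(18): 22 → W
K(10)+D(3): 13 → N
Y(24)+S(18): 42≡16 → Q
F(5)+D(3): 8 → I
E(4)+S(18): 22 → W
C(2)+D(3): 5 → F
I(8)+S(18): 26≡0 → A
I(8)+D(3): 11 → L
W(22)+S(18): 40≡14 → O
O(14)+D(3): 17 → R
R(17)+S(18): 35≡9 → J
V(21)+D(3): 24 → Y
F(5)+S(18): 23 → X
E(4)+D(3): 7 → H
W(22)+S(18): 40≡14 → O

WNQIWFALORJYXHO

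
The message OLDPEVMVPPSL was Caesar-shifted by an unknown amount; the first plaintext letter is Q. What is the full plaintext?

QNFRGXOXRRUN

From the crib: O(14)−Q(16)=-2≡24, so the shift is 24.
Subtract 24 from each ciphertext letter:
O(14): 14−24=-10≡16 → Q
L(11): 11−24=-13≡13 → N
D(3): 3−24=-21≡5 → F
P(15): 15−24=-9≡17 → R
E(4): 4−24=-20≡6 → G
V(21): 21−24=-3≡23 → X
M(12): 12−24=-12≡14 → O
V(21): 21−24=-3≡23 → X
P(15): 15−24=-9≡17 → R
P(15): 15−24=-9≡17 → R
S(18): 18−24=-6≡20 → U
L(11): 11−24=-13≡13 → N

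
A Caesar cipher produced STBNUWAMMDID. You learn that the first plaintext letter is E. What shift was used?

From the crib: S(18)−E(4)=14, so the shift is 14.

14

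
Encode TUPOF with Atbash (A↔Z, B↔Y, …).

T(19) → G(6)
U(20) → F(5)
P(15) → K(10)
O(14) → L(11)
F(5) → U(20)

GFKLU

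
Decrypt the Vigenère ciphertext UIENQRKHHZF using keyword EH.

QBAGMKGADSB

Repeat the key across the ciphertext: EHEHEHEHEHE
U(20)−E(4): 16 → Q
I(8)−H(7): 1 → B
E(4)−E(4): 0 → A
N(13)−H(7): 6 → G
Q(16)−E(4): 12 → M
R(17)−H(7): 10 → K
K(10)−E(4): 6 → G
H(7)−H(7): 0 → A
H(7)−E(4): 3 → D
Z(25)−H(7): 18 → S
F(5)−E(4): 1 → B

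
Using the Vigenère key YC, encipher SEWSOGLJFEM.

QGUUMIJLDGK

Repeat the key across the message: YCYCYCYCYCY
S(18)+Y(24): 42≡16 → Q
E(4)+C(2): 6 → G
W(22)+Y(24): 46≡20 → U
S(18)+C(2): 20 → U
O(14)+Y(24): 38≡12 → M
G(6)+C(2): 8 → I
L(11)+Y(24): 35≡9 → J
J(9)+C(2): 11 → L
F(5)+Y(24): 29≡3 → D
E(4)+C(2): 6 → G
M(12)+Y(24): 36≡10 → K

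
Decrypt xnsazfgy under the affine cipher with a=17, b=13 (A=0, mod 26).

The inverse of 17 mod 26 is 23, since 17·23=391≡1. Apply D(y)=23·(y−13) mod 26:
x(23): 23·(23−13)=230≡22 → w
n(13): 23·(13−13)=0 → a
s(18): 23·(18−13)=115≡11 → l
a(0): 23·(0−13)=-299≡13 → n
z(25): 23·(25−13)=276≡16 → q
f(5): 23·(5−13)=-184≡24 → y
g(6): 23·(6−13)=-161≡21 → v
y(24): 23·(24−13)=253≡19 → t

walnqyvt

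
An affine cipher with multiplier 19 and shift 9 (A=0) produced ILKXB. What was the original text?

The inverse of 19 mod 26 is 11, since 19·11=209≡1. Apply D(y)=11·(y−9) mod 26:
I(8): 11·(8−9)=-11≡15 → P
L(11): 11·(11−9)=22 → W
K(10): 11·(10−9)=11 → L
X(23): 11·(23−9)=154≡24 → Y
B(1): 11·(1−9)=-88≡16 → Q

PWLYQ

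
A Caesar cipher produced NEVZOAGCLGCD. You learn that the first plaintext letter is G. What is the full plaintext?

GXOSHTZVEZVW

From the crib: N(13)−G(6)=7, so the shift is 7.
Subtract 7 from each ciphertext letter:
N(13): 13−7=6 → G
E(4): 4−7=-3≡23 → X
V(21): 21−7=14 → O
Z(25): 25−7=18 → S
O(14): 14−7=7 → H
A(0): 0−7=-7≡19 → T
G(6): 6−7=-1≡25 → Z
C(2): 2−7=-5≡21 → V
L(11): 11−7=4 → E
G(6): 6−7=-1≡25 → Z
C(2): 2−7=-5≡21 → V
D(3): 3−7=-4≡22 → W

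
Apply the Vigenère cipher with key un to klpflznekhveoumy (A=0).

Repeat the key across the message: unununununununun
k(10)+u(20): 30≡4 → e
l(11)+n(13): 24 → y
p(15)+u(20): 35≡9 → j
f(5)+n(13): 18 → s
l(11)+u(20): 31≡5 → f
z(25)+n(13): 38≡12 → m
n(13)+u(20): 33≡7 → h
e(4)+n(13): 17 → r
k(10)+u(20): 30≡4 → e
h(7)+n(13): 20 → u
v(21)+u(20): 41≡15 → p
e(4)+n(13): 17 → r
o(14)+u(20): 34≡8 → i
u(20)+n(13): 33≡7 → h
m(12)+u(20): 32≡6 → g
y(24)+n(13): 37≡11 → l

eyjsfmhreuprihgl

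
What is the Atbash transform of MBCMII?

NYXNRR

M(12) → N(13)
B(1) → Y(24)
C(2) → X(23)
M(12) → N(13)
I(8) → R(17)
I(8) → R(17)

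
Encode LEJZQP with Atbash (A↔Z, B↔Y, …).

OVQAJK

L(11) → O(14)
E(4) → V(21)
J(9) → Q(16)
Z(25) → A(0)
Q(16) → J(9)
P(15) → K(10)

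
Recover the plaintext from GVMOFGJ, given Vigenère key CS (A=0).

EDKWDOH

Repeat the key across the ciphertext: CSCSCSC
G(6)−C(2): 4 → E
V(21)−S(18): 3 → D
M(12)−C(2): 10 → K
O(14)−S(18): -4≡22 → W
F(5)−C(2): 3 → D
G(6)−S(18): -12≡14 → O
J(9)−C(2): 7 → H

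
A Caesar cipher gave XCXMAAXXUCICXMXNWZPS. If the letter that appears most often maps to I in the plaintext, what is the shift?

The most frequent ciphertext letter is X (appears 6 times).
X is position 23; I is position 8.
Shift = 15.

15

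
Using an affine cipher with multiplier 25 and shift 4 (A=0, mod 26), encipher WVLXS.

IJTHM

W(22): 25·22+4=554≡8 → I
V(21): 25·21+4=529≡9 → J
L(11): 25·11+4=279≡19 → T
X(23): 25·23+4=579≡7 → H
S(18): 25·18+4=454≡12 → M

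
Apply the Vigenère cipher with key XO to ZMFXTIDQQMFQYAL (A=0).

Repeat the key across the message: XOXOXOXOXOXOXOX
Z(25)+X(23): 48≡22 → W
M(12)+O(14): 26≡0 → A
F(5)+X(23): 28≡2 → C
X(23)+O(14): 37≡11 → L
T(19)+X(23): 42≡16 → Q
I(8)+O(14): 22 → W
D(3)+X(23): 26≡0 → A
Q(16)+O(14): 30≡4 → E
Q(16)+X(23): 39≡13 → N
M(12)+O(14): 26≡0 → A
F(5)+X(23): 28≡2 → C
Q(16)+O(14): 30≡4 → E
Y(24)+X(23): 47≡21 → V
A(0)+O(14): 14 → O
L(11)+X(23): 34≡8 → I

WACLQWAENACEVOI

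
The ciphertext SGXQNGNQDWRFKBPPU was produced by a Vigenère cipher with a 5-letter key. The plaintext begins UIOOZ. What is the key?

Subtract each crib letter from the matching ciphertext letter (mod 26):
S(18)−U(20)=-2≡24 → Y
G(6)−I(8)=-2≡24 → Y
X(23)−O(14)=9 → J
Q(16)−O(14)=2 → C
N(13)−Z(25)=-12≡14 → O

YYJCO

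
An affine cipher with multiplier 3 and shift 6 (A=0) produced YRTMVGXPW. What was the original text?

The inverse of 3 mod 26 is 9, since 3·9=27≡1. Apply D(y)=9·(y−6) mod 26:
Y(24): 9·(24−6)=162≡6 → G
R(17): 9·(17−6)=99≡21 → V
T(19): 9·(19−6)=117≡13 → N
M(12): 9·(12−6)=54≡2 → C
V(21): 9·(21−6)=135≡5 → F
G(6): 9·(6−6)=0 → A
X(23): 9·(23−6)=153≡23 → X
P(15): 9·(15−6)=81≡3 → D
W(22): 9·(22−6)=144≡14 → O

GVNCFAXDO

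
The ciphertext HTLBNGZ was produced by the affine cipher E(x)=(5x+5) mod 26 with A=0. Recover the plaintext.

The inverse of 5 mod 26 is 21, since 5·21=105≡1. Apply D(y)=21·(y−5) mod 26:
H(7): 21·(7−5)=42≡16 → Q
T(19): 21·(19−5)=294≡8 → I
L(11): 21·(11−5)=126≡22 → W
B(1): 21·(1−5)=-84≡20 → U
N(13): 21·(13−5)=168≡12 → M
G(6): 21·(6−5)=21 → V
Z(25): 21·(25−5)=420≡4 → E

QIWUMVE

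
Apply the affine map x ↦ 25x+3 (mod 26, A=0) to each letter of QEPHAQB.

Q(16): 25·16+3=403≡13 → N
E(4): 25·4+3=103≡25 → Z
P(15): 25·15+3=378≡14 → O
H(7): 25·7+3=178≡22 → W
A(0): 25·0+3=3 → D
Q(16): 25·16+3=403≡13 → N
B(1): 25·1+3=28≡2 → C

NZOWDNC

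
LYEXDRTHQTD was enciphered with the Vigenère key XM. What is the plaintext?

Repeat the key across the ciphertext: XMXMXMXMXMX
L(11)−X(23): -12≡14 → O
Y(24)−M(12): 12 → M
E(4)−X(23): -19≡7 → H
X(23)−M(12): 11 → L
D(3)−X(23): -20≡6 → G
R(17)−M(12): 5 → F
T(19)−X(23): -4≡22 → W
H(7)−M(12): -5≡21 → V
Q(16)−X(23): -7≡19 → T
T(19)−M(12): 7 → H
D(3)−X(23): -20≡6 → G

OMHLGFWVTHG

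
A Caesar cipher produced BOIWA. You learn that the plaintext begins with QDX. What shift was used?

11

From the crib: B(1)−Q(16)=-15≡11, so the shift is 11.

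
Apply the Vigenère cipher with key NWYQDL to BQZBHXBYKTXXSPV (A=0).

Repeat the key across the message: NWYQDLNWYQDLNWY
B(1)+N(13): 14 → O
Q(16)+W(22): 38≡12 → M
Z(25)+Y(24): 49≡23 → X
B(1)+Q(16): 17 → R
H(7)+D(3): 10 → K
X(23)+L(11): 34≡8 → I
B(1)+N(13): 14 → O
Y(24)+W(22): 46≡20 → U
K(10)+Y(24): 34≡8 → I
T(19)+Q(16): 35≡9 → J
X(23)+D(3): 26≡0 → A
X(23)+L(11): 34≡8 → I
S(18)+N(13): 31≡5 → F
P(15)+W(22): 37≡11 → L
V(21)+Y(24): 45≡19 → T

OMXRKIOUIJAIFLT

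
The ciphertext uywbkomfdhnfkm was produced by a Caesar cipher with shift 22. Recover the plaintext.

u(20): 20−22=-2≡24 → y
y(24): 24−22=2 → c
w(22): 22−22=0 → a
b(1): 1−22=-21≡5 → f
k(10): 10−22=-12≡14 → o
o(14): 14−22=-8≡18 → s
m(12): 12−22=-10≡16 → q
f(5): 5−22=-17≡9 → j
d(3): 3−22=-19≡7 → h
h(7): 7−22=-15≡11 → l
n(13): 13−22=-9≡17 → r
f(5): 5−22=-17≡9 → j
k(10): 10−22=-12≡14 → o
m(12): 12−22=-10≡16 → q

ycafosqjhlrjoq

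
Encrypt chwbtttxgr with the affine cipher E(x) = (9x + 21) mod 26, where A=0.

nglekkkuxs

c(2): 9·2+21=39≡13 → n
h(7): 9·7+21=84≡6 → g
w(22): 9·22+21=219≡11 → l
b(1): 9·1+21=30≡4 → e
t(19): 9·19+21=192≡10 → k
t(19): 9·19+21=192≡10 → k
t(19): 9·19+21=192≡10 → k
x(23): 9·23+21=228≡20 → u
g(6): 9·6+21=75≡23 → x
r(17): 9·17+21=174≡18 → s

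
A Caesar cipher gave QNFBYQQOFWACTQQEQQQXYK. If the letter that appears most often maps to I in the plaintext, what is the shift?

8

The most frequent ciphertext letter is Q (appears 8 times).
Q is position 16; I is position 8.
Shift = 8.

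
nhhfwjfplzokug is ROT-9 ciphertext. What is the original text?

n(13): 13−9=4 → e
h(7): 7−9=-2≡24 → y
h(7): 7−9=-2≡24 → y
f(5): 5−9=-4≡22 → w
w(22): 22−9=13 → n
j(9): 9−9=0 → a
f(5): 5−9=-4≡22 → w
p(15): 15−9=6 → g
l(11): 11−9=2 → c
z(25): 25−9=16 → q
o(14): 14−9=5 → f
k(10): 10−9=1 → b
u(20): 20−9=11 → l
g(6): 6−9=-3≡23 → x

eyywnawgcqfblx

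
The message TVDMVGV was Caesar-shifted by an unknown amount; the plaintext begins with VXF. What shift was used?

From the crib: T(19)−V(21)=-2≡24, so the shift is 24.

24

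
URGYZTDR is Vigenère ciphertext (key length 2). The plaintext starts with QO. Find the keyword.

Subtract each crib letter from the matching ciphertext letter (mod 26):
U(20)−Q(16)=4 → E
R(17)−O(14)=3 → D

ED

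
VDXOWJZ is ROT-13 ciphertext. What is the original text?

V(21): 21−13=8 → I
D(3): 3−13=-10≡16 → Q
X(23): 23−13=10 → K
O(14): 14−13=1 → B
W(22): 22−13=9 → J
J(9): 9−13=-4≡22 → W
Z(25): 25−13=12 → M

IQKBJWM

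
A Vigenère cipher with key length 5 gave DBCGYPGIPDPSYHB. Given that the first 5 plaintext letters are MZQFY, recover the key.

Subtract each crib letter from the matching ciphertext letter (mod 26):
D(3)−M(12)=-9≡17 → R
B(1)−Z(25)=-24≡2 → C
C(2)−Q(16)=-14≡12 → M
G(6)−F(5)=1 → B
Y(24)−Y(24)=0 → A

RCMBA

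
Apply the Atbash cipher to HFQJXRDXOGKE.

SUJQCIWCLTPV

H(7) → S(18)
F(5) → U(20)
Q(16) → J(9)
J(9) → Q(16)
X(23) → C(2)
R(17) → I(8)
D(3) → W(22)
X(23) → C(2)
O(14) → L(11)
G(6) → T(19)
K(10) → P(15)
E(4) → V(21)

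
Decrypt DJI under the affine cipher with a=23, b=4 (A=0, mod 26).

JHQ

The inverse of 23 mod 26 is 17, since 23·17=391≡1. Apply D(y)=17·(y−4) mod 26:
D(3): 17·(3−4)=-17≡9 → J
J(9): 17·(9−4)=85≡7 → H
I(8): 17·(8−4)=68≡16 → Q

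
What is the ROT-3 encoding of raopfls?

udrsiov

r(17): 17+3=20 → u
a(0): 0+3=3 → d
o(14): 14+3=17 → r
p(15): 15+3=18 → s
f(5): 5+3=8 → i
l(11): 11+3=14 → o
s(18): 18+3=21 → v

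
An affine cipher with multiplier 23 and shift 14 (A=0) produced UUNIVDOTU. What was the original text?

The inverse of 23 mod 26 is 17, since 23·17=391≡1. Apply D(y)=17·(y−14) mod 26:
U(20): 17·(20−14)=102≡24 → Y
U(20): 17·(20−14)=102≡24 → Y
N(13): 17·(13−14)=-17≡9 → J
I(8): 17·(8−14)=-102≡2 → C
V(21): 17·(21−14)=119≡15 → P
D(3): 17·(3−14)=-187≡21 → V
O(14): 17·(14−14)=0 → A
T(19): 17·(19−14)=85≡7 → H
U(20): 17·(20−14)=102≡24 → Y

YYJCPVAHY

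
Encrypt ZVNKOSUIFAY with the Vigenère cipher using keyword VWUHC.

URHRQNQCMCT

Repeat the key across the message: VWUHCVWUHCV
Z(25)+V(21): 46≡20 → U
V(21)+W(22): 43≡17 → R
N(13)+U(20): 33≡7 → H
K(10)+H(7): 17 → R
O(14)+C(2): 16 → Q
S(18)+V(21): 39≡13 → N
U(20)+W(22): 42≡16 → Q
I(8)+U(20): 28≡2 → C
F(5)+H(7): 12 → M
A(0)+C(2): 2 → C
Y(24)+V(21): 45≡19 → T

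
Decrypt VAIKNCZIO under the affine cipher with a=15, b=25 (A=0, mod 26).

YHLZUVALB

The inverse of 15 mod 26 is 7, since 15·7=105≡1. Apply D(y)=7·(y−25) mod 26:
V(21): 7·(21−25)=-28≡24 → Y
A(0): 7·(0−25)=-175≡7 → H
I(8): 7·(8−25)=-119≡11 → L
K(10): 7·(10−25)=-105≡25 → Z
N(13): 7·(13−25)=-84≡20 → U
C(2): 7·(2−25)=-161≡21 → V
Z(25): 7·(25−25)=0 → A
I(8): 7·(8−25)=-119≡11 → L
O(14): 7·(14−25)=-77≡1 → B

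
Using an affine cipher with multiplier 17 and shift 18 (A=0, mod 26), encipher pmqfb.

noezj

p(15): 17·15+18=273≡13 → n
m(12): 17·12+18=222≡14 → o
q(16): 17·16+18=290≡4 → e
f(5): 17·5+18=103≡25 → z
b(1): 17·1+18=35≡9 → j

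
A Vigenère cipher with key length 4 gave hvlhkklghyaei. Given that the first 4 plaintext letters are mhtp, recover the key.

voss

Subtract each crib letter from the matching ciphertext letter (mod 26):
h(7)−m(12)=-5≡21 → v
v(21)−h(7)=14 → o
l(11)−t(19)=-8≡18 → s
h(7)−p(15)=-8≡18 → s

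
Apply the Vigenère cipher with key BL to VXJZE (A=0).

Repeat the key across the message: BLBLB
V(21)+B(1): 22 → W
X(23)+L(11): 34≡8 → I
J(9)+B(1): 10 → K
Z(25)+L(11): 36≡10 → K
E(4)+B(1): 5 → F

WIKKF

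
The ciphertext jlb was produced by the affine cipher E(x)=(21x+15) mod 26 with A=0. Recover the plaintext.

The inverse of 21 mod 26 is 5, since 21·5=105≡1. Apply D(y)=5·(y−15) mod 26:
j(9): 5·(9−15)=-30≡22 → w
l(11): 5·(11−15)=-20≡6 → g
b(1): 5·(1−15)=-70≡8 → i

wgi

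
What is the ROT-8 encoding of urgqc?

u(20): 20+8=28≡2 → c
r(17): 17+8=25 → z
g(6): 6+8=14 → o
q(16): 16+8=24 → y
c(2): 2+8=10 → k

czoyk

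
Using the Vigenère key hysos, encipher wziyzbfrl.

Repeat the key across the message: hysoshyso
w(22)+h(7): 29≡3 → d
z(25)+y(24): 49≡23 → x
i(8)+s(18): 26≡0 → a
y(24)+o(14): 38≡12 → m
z(25)+s(18): 43≡17 → r
b(1)+h(7): 8 → i
f(5)+y(24): 29≡3 → d
r(17)+s(18): 35≡9 → j
l(11)+o(14): 25 → z

dxamridjz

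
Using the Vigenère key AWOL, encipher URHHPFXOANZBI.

Repeat the key across the message: AWOLAWOLAWOLA
U(20)+A(0): 20 → U
R(17)+W(22): 39≡13 → N
H(7)+O(14): 21 → V
H(7)+L(11): 18 → S
P(15)+A(0): 15 → P
F(5)+W(22): 27≡1 → B
X(23)+O(14): 37≡11 → L
O(14)+L(11): 25 → Z
A(0)+A(0): 0 → A
N(13)+W(22): 35≡9 → J
Z(25)+O(14): 39≡13 → N
B(1)+L(11): 12 → M
I(8)+A(0): 8 → I

UNVSPBLZAJNMI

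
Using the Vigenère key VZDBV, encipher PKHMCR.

Repeat the key across the message: VZDBVV
P(15)+V(21): 36≡10 → K
K(10)+Z(25): 35≡9 → J
H(7)+D(3): 10 → K
M(12)+B(1): 13 → N
C(2)+V(21): 23 → X
R(17)+V(21): 38≡12 → M

KJKNXM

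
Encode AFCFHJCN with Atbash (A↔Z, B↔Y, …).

A(0) → Z(25)
F(5) → U(20)
C(2) → X(23)
F(5) → U(20)
H(7) → S(18)
J(9) → Q(16)
C(2) → X(23)
N(13) → M(12)

ZUXUSQXM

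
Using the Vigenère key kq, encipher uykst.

Repeat the key across the message: kqkqk
u(20)+k(10): 30≡4 → e
y(24)+q(16): 40≡14 → o
k(10)+k(10): 20 → u
s(18)+q(16): 34≡8 → i
t(19)+k(10): 29≡3 → d

eouid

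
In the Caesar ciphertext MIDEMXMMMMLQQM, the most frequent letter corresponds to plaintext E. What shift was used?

8

The most frequent ciphertext letter is M (appears 7 times).
M is position 12; E is position 4.
Shift = 8.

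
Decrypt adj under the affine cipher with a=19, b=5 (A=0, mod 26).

The inverse of 19 mod 26 is 11, since 19·11=209≡1. Apply D(y)=11·(y−5) mod 26:
a(0): 11·(0−5)=-55≡23 → x
d(3): 11·(3−5)=-22≡4 → e
j(9): 11·(9−5)=44≡18 → s

xes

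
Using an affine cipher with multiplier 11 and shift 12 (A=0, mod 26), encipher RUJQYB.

RYHGQX

R(17): 11·17+12=199≡17 → R
U(20): 11·20+12=232≡24 → Y
J(9): 11·9+12=111≡7 → H
Q(16): 11·16+12=188≡6 → G
Y(24): 11·24+12=276≡16 → Q
B(1): 11·1+12=23 → X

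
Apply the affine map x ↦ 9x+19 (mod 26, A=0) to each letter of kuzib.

frknc

k(10): 9·10+19=109≡5 → f
u(20): 9·20+19=199≡17 → r
z(25): 9·25+19=244≡10 → k
i(8): 9·8+19=91≡13 → n
b(1): 9·1+19=28≡2 → c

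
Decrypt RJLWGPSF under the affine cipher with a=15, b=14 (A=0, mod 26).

The inverse of 15 mod 26 is 7, since 15·7=105≡1. Apply D(y)=7·(y−14) mod 26:
R(17): 7·(17−14)=21 → V
J(9): 7·(9−14)=-35≡17 → R
L(11): 7·(11−14)=-21≡5 → F
W(22): 7·(22−14)=56≡4 → E
G(6): 7·(6−14)=-56≡22 → W
P(15): 7·(15−14)=7 → H
S(18): 7·(18−14)=28≡2 → C
F(5): 7·(5−14)=-63≡15 → P

VRFEWHCP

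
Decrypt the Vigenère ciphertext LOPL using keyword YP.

Repeat the key across the ciphertext: YPYP
L(11)−Y(24): -13≡13 → N
O(14)−P(15): -1≡25 → Z
P(15)−Y(24): -9≡17 → R
L(11)−P(15): -4≡22 → W

NZRW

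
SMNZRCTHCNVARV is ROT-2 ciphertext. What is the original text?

QKLXPARFALTYPT

S(18): 18−2=16 → Q
M(12): 12−2=10 → K
N(13): 13−2=11 → L
Z(25): 25−2=23 → X
R(17): 17−2=15 → P
C(2): 2−2=0 → A
T(19): 19−2=17 → R
H(7): 7−2=5 → F
C(2): 2−2=0 → A
N(13): 13−2=11 → L
V(21): 21−2=19 → T
A(0): 0−2=-2≡24 → Y
R(17): 17−2=15 → P
V(21): 21−2=19 → T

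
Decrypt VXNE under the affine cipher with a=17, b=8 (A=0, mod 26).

NHLM

The inverse of 17 mod 26 is 23, since 17·23=391≡1. Apply D(y)=23·(y−8) mod 26:
V(21): 23·(21−8)=299≡13 → N
X(23): 23·(23−8)=345≡7 → H
N(13): 23·(13−8)=115≡11 → L
E(4): 23·(4−8)=-92≡12 → M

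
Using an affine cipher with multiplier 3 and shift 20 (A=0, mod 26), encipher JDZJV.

VDRVF

J(9): 3·9+20=47≡21 → V
D(3): 3·3+20=29≡3 → D
Z(25): 3·25+20=95≡17 → R
J(9): 3·9+20=47≡21 → V
V(21): 3·21+20=83≡5 → F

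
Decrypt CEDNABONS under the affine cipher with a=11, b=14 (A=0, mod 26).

The inverse of 11 mod 26 is 19, since 11·19=209≡1. Apply D(y)=19·(y−14) mod 26:
C(2): 19·(2−14)=-228≡6 → G
E(4): 19·(4−14)=-190≡18 → S
D(3): 19·(3−14)=-209≡25 → Z
N(13): 19·(13−14)=-19≡7 → H
A(0): 19·(0−14)=-266≡20 → U
B(1): 19·(1−14)=-247≡13 → N
O(14): 19·(14−14)=0 → A
N(13): 19·(13−14)=-19≡7 → H
S(18): 19·(18−14)=76≡24 → Y

GSZHUNAHY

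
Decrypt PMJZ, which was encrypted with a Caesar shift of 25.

P(15): 15−25=-10≡16 → Q
M(12): 12−25=-13≡13 → N
J(9): 9−25=-16≡10 → K
Z(25): 25−25=0 → A

QNKA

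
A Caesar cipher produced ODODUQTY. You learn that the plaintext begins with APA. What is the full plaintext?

APAPGCFK

From the crib: O(14)−A(0)=14, so the shift is 14.
Subtract 14 from each ciphertext letter:
O(14): 14−14=0 → A
D(3): 3−14=-11≡15 → P
O(14): 14−14=0 → A
D(3): 3−14=-11≡15 → P
U(20): 20−14=6 → G
Q(16): 16−14=2 → C
T(19): 19−14=5 → F
Y(24): 24−14=10 → K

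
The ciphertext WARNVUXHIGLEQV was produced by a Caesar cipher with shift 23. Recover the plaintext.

ZDUQYXAKLJOHTY

W(22): 22−23=-1≡25 → Z
A(0): 0−23=-23≡3 → D
R(17): 17−23=-6≡20 → U
N(13): 13−23=-10≡16 → Q
V(21): 21−23=-2≡24 → Y
U(20): 20−23=-3≡23 → X
X(23): 23−23=0 → A
H(7): 7−23=-16≡10 → K
I(8): 8−23=-15≡11 → L
G(6): 6−23=-17≡9 → J
L(11): 11−23=-12≡14 → O
E(4): 4−23=-19≡7 → H
Q(16): 16−23=-7≡19 → T
V(21): 21−23=-2≡24 → Y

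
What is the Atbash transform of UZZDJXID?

U(20) → F(5)
Z(25) → A(0)
Z(25) → A(0)
D(3) → W(22)
J(9) → Q(16)
X(23) → C(2)
I(8) → R(17)
D(3) → W(22)

FAAWQCRW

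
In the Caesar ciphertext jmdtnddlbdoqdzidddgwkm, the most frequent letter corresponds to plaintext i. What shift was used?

The most frequent ciphertext letter is d (appears 8 times).
d is position 3; i is position 8.
Shift = -5≡21.

21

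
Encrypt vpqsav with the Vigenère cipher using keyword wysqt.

rniitr

Repeat the key across the message: wysqtw
v(21)+w(22): 43≡17 → r
p(15)+y(24): 39≡13 → n
q(16)+s(18): 34≡8 → i
s(18)+q(16): 34≡8 → i
a(0)+t(19): 19 → t
v(21)+w(22): 43≡17 → r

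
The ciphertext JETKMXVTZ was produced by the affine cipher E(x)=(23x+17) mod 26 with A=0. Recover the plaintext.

The inverse of 23 mod 26 is 17, since 23·17=391≡1. Apply D(y)=17·(y−17) mod 26:
J(9): 17·(9−17)=-136≡20 → U
E(4): 17·(4−17)=-221≡13 → N
T(19): 17·(19−17)=34≡8 → I
K(10): 17·(10−17)=-119≡11 → L
M(12): 17·(12−17)=-85≡19 → T
X(23): 17·(23−17)=102≡24 → Y
V(21): 17·(21−17)=68≡16 → Q
T(19): 17·(19−17)=34≡8 → I
Z(25): 17·(25−17)=136≡6 → G

UNILTYQIG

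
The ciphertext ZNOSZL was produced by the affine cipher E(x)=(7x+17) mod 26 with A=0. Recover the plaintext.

The inverse of 7 mod 26 is 15, since 7·15=105≡1. Apply D(y)=15·(y−17) mod 26:
Z(25): 15·(25−17)=120≡16 → Q
N(13): 15·(13−17)=-60≡18 → S
O(14): 15·(14−17)=-45≡7 → H
S(18): 15·(18−17)=15 → P
Z(25): 15·(25−17)=120≡16 → Q
L(11): 15·(11−17)=-90≡14 → O

QSHPQO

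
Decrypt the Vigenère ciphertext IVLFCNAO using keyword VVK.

NABKHDFT

Repeat the key across the ciphertext: VVKVVKVV
I(8)−V(21): -13≡13 → N
V(21)−V(21): 0 → A
L(11)−K(10): 1 → B
F(5)−V(21): -16≡10 → K
C(2)−V(21): -19≡7 → H
N(13)−K(10): 3 → D
A(0)−V(21): -21≡5 → F
O(14)−V(21): -7≡19 → T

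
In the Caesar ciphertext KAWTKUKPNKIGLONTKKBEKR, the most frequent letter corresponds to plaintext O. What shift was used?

The most frequent ciphertext letter is K (appears 7 times).
K is position 10; O is position 14.
Shift = -4≡22.

22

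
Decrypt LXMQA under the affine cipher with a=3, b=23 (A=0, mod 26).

WAFPB

The inverse of 3 mod 26 is 9, since 3·9=27≡1. Apply D(y)=9·(y−23) mod 26:
L(11): 9·(11−23)=-108≡22 → W
X(23): 9·(23−23)=0 → A
M(12): 9·(12−23)=-99≡5 → F
Q(16): 9·(16−23)=-63≡15 → P
A(0): 9·(0−23)=-207≡1 → B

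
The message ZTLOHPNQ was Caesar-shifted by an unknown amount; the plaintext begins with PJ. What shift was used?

From the crib: Z(25)−P(15)=10, so the shift is 10.

10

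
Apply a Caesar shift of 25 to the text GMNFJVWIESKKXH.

G(6): 6+25=31≡5 → F
M(12): 12+25=37≡11 → L
N(13): 13+25=38≡12 → M
F(5): 5+25=30≡4 → E
J(9): 9+25=34≡8 → I
V(21): 21+25=46≡20 → U
W(22): 22+25=47≡21 → V
I(8): 8+25=33≡7 → H
E(4): 4+25=29≡3 → D
S(18): 18+25=43≡17 → R
K(10): 10+25=35≡9 → J
K(10): 10+25=35≡9 → J
X(23): 23+25=48≡22 → W
H(7): 7+25=32≡6 → G

FLMEIUVHDRJJWG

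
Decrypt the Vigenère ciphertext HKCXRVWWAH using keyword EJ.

DBYONMSNWY

Repeat the key across the ciphertext: EJEJEJEJEJ
H(7)−E(4): 3 → D
K(10)−J(9): 1 → B
C(2)−E(4): -2≡24 → Y
X(23)−J(9): 14 → O
R(17)−E(4): 13 → N
V(21)−J(9): 12 → M
W(22)−E(4): 18 → S
W(22)−J(9): 13 → N
A(0)−E(4): -4≡22 → W
H(7)−J(9): -2≡24 → Y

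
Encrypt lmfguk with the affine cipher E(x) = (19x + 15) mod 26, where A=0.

l(11): 19·11+15=224≡16 → q
m(12): 19·12+15=243≡9 → j
f(5): 19·5+15=110≡6 → g
g(6): 19·6+15=129≡25 → z
u(20): 19·20+15=395≡5 → f
k(10): 19·10+15=205≡23 → x

qjgzfx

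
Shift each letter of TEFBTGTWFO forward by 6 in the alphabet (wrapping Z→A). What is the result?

ZKLHZMZCLU

T(19): 19+6=25 → Z
E(4): 4+6=10 → K
F(5): 5+6=11 → L
B(1): 1+6=7 → H
T(19): 19+6=25 → Z
G(6): 6+6=12 → M
T(19): 19+6=25 → Z
W(22): 22+6=28≡2 → C
F(5): 5+6=11 → L
O(14): 14+6=20 → U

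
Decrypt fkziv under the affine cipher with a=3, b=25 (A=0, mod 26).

cvadq

The inverse of 3 mod 26 is 9, since 3·9=27≡1. Apply D(y)=9·(y−25) mod 26:
f(5): 9·(5−25)=-180≡2 → c
k(10): 9·(10−25)=-135≡21 → v
z(25): 9·(25−25)=0 → a
i(8): 9·(8−25)=-153≡3 → d
v(21): 9·(21−25)=-36≡16 → q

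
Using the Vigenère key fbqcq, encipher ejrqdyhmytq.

jkhstdicajv

Repeat the key across the message: fbqcqfbqcqf
e(4)+f(5): 9 → j
j(9)+b(1): 10 → k
r(17)+q(16): 33≡7 → h
q(16)+c(2): 18 → s
d(3)+q(16): 19 → t
y(24)+f(5): 29≡3 → d
h(7)+b(1): 8 → i
m(12)+q(16): 28≡2 → c
y(24)+c(2): 26≡0 → a
t(19)+q(16): 35≡9 → j
q(16)+f(5): 21 → v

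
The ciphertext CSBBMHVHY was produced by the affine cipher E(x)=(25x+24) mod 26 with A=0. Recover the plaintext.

WGXXMRDRA

The inverse of 25 mod 26 is 25, since 25·25=625≡1. Apply D(y)=25·(y−24) mod 26:
C(2): 25·(2−24)=-550≡22 → W
S(18): 25·(18−24)=-150≡6 → G
B(1): 25·(1−24)=-575≡23 → X
B(1): 25·(1−24)=-575≡23 → X
M(12): 25·(12−24)=-300≡12 → M
H(7): 25·(7−24)=-425≡17 → R
V(21): 25·(21−24)=-75≡3 → D
H(7): 25·(7−24)=-425≡17 → R
Y(24): 25·(24−24)=0 → A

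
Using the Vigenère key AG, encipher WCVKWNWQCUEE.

Repeat the key across the message: AGAGAGAGAGAG
W(22)+A(0): 22 → W
C(2)+G(6): 8 → I
V(21)+A(0): 21 → V
K(10)+G(6): 16 → Q
W(22)+A(0): 22 → W
N(13)+G(6): 19 → T
W(22)+A(0): 22 → W
Q(16)+G(6): 22 → W
C(2)+A(0): 2 → C
U(20)+G(6): 26≡0 → A
E(4)+A(0): 4 → E
E(4)+G(6): 10 → K

WIVQWTWWCAEK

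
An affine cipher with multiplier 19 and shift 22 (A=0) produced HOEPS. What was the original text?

RQKBI

The inverse of 19 mod 26 is 11, since 19·11=209≡1. Apply D(y)=11·(y−22) mod 26:
H(7): 11·(7−22)=-165≡17 → R
O(14): 11·(14−22)=-88≡16 → Q
E(4): 11·(4−22)=-198≡10 → K
P(15): 11·(15−22)=-77≡1 → B
S(18): 11·(18−22)=-44≡8 → I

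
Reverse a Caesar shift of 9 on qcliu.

htczl

q(16): 16−9=7 → h
c(2): 2−9=-7≡19 → t
l(11): 11−9=2 → c
i(8): 8−9=-1≡25 → z
u(20): 20−9=11 → l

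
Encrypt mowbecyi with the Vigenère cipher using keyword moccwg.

Repeat the key across the message: moccwgmo
m(12)+m(12): 24 → y
o(14)+o(14): 28≡2 → c
w(22)+c(2): 24 → y
b(1)+c(2): 3 → d
e(4)+w(22): 26≡0 → a
c(2)+g(6): 8 → i
y(24)+m(12): 36≡10 → k
i(8)+o(14): 22 → w

ycydaikw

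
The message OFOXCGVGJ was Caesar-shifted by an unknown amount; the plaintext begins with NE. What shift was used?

From the crib: O(14)−N(13)=1, so the shift is 1.

1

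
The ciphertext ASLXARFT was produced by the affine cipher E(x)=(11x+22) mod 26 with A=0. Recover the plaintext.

The inverse of 11 mod 26 is 19, since 11·19=209≡1. Apply D(y)=19·(y−22) mod 26:
A(0): 19·(0−22)=-418≡24 → Y
S(18): 19·(18−22)=-76≡2 → C
L(11): 19·(11−22)=-209≡25 → Z
X(23): 19·(23−22)=19 → T
A(0): 19·(0−22)=-418≡24 → Y
R(17): 19·(17−22)=-95≡9 → J
F(5): 19·(5−22)=-323≡15 → P
T(19): 19·(19−22)=-57≡21 → V

YCZTYJPV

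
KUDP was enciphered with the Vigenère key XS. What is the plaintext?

NCGX

Repeat the key across the ciphertext: XSXS
K(10)−X(23): -13≡13 → N
U(20)−S(18): 2 → C
D(3)−X(23): -20≡6 → G
P(15)−S(18): -3≡23 → X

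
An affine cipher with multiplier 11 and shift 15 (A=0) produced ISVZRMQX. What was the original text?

XFKIMVTW

The inverse of 11 mod 26 is 19, since 11·19=209≡1. Apply D(y)=19·(y−15) mod 26:
I(8): 19·(8−15)=-133≡23 → X
S(18): 19·(18−15)=57≡5 → F
V(21): 19·(21−15)=114≡10 → K
Z(25): 19·(25−15)=190≡8 → I
R(17): 19·(17−15)=38≡12 → M
M(12): 19·(12−15)=-57≡21 → V
Q(16): 19·(16−15)=19 → T
X(23): 19·(23−15)=152≡22 → W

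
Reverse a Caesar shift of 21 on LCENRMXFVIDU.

L(11): 11−21=-10≡16 → Q
C(2): 2−21=-19≡7 → H
E(4): 4−21=-17≡9 → J
N(13): 13−21=-8≡18 → S
R(17): 17−21=-4≡22 → W
M(12): 12−21=-9≡17 → R
X(23): 23−21=2 → C
F(5): 5−21=-16≡10 → K
V(21): 21−21=0 → A
I(8): 8−21=-13≡13 → N
D(3): 3−21=-18≡8 → I
U(20): 20−21=-1≡25 → Z

QHJSWRCKANIZ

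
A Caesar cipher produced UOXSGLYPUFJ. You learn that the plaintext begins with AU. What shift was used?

20

From the crib: U(20)−A(0)=20, so the shift is 20.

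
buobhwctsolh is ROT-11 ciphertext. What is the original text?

qjdqwlrihdaw

b(1): 1−11=-10≡16 → q
u(20): 20−11=9 → j
o(14): 14−11=3 → d
b(1): 1−11=-10≡16 → q
h(7): 7−11=-4≡22 → w
w(22): 22−11=11 → l
c(2): 2−11=-9≡17 → r
t(19): 19−11=8 → i
s(18): 18−11=7 → h
o(14): 14−11=3 → d
l(11): 11−11=0 → a
h(7): 7−11=-4≡22 → w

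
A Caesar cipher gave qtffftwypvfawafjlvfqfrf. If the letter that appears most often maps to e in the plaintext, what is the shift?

1

The most frequent ciphertext letter is f (appears 8 times).
f is position 5; e is position 4.
Shift = 1.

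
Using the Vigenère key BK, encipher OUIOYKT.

PEJYZUU

Repeat the key across the message: BKBKBKB
O(14)+B(1): 15 → P
U(20)+K(10): 30≡4 → E
I(8)+B(1): 9 → J
O(14)+K(10): 24 → Y
Y(24)+B(1): 25 → Z
K(10)+K(10): 20 → U
T(19)+B(1): 20 → U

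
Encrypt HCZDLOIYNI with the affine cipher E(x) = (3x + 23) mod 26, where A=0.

SDUGENVRKV

H(7): 3·7+23=44≡18 → S
C(2): 3·2+23=29≡3 → D
Z(25): 3·25+23=98≡20 → U
D(3): 3·3+23=32≡6 → G
L(11): 3·11+23=56≡4 → E
O(14): 3·14+23=65≡13 → N
I(8): 3·8+23=47≡21 → V
Y(24): 3·24+23=95≡17 → R
N(13): 3·13+23=62≡10 → K
I(8): 3·8+23=47≡21 → V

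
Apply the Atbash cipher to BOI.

YLR

B(1) → Y(24)
O(14) → L(11)
I(8) → R(17)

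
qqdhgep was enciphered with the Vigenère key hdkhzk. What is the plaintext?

Repeat the key across the ciphertext: hdkhzkh
q(16)−h(7): 9 → j
q(16)−d(3): 13 → n
d(3)−k(10): -7≡19 → t
h(7)−h(7): 0 → a
g(6)−z(25): -19≡7 → h
e(4)−k(10): -6≡20 → u
p(15)−h(7): 8 → i

jntahui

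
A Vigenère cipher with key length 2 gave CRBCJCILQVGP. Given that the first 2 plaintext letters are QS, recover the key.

Subtract each crib letter from the matching ciphertext letter (mod 26):
C(2)−Q(16)=-14≡12 → M
R(17)−S(18)=-1≡25 → Z

MZ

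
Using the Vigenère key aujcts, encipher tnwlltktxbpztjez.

thfnelkngdirtdnb

Repeat the key across the message: aujctsaujctsaujc
t(19)+a(0): 19 → t
n(13)+u(20): 33≡7 → h
w(22)+j(9): 31≡5 → f
l(11)+c(2): 13 → n
l(11)+t(19): 30≡4 → e
t(19)+s(18): 37≡11 → l
k(10)+a(0): 10 → k
t(19)+u(20): 39≡13 → n
x(23)+j(9): 32≡6 → g
b(1)+c(2): 3 → d
p(15)+t(19): 34≡8 → i
z(25)+s(18): 43≡17 → r
t(19)+a(0): 19 → t
j(9)+u(20): 29≡3 → d
e(4)+j(9): 13 → n
z(25)+c(2): 27≡1 → b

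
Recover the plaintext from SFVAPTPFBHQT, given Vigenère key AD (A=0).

SCVXPQPCBEQQ

Repeat the key across the ciphertext: ADADADADADAD
S(18)−A(0): 18 → S
F(5)−D(3): 2 → C
V(21)−A(0): 21 → V
A(0)−D(3): -3≡23 → X
P(15)−A(0): 15 → P
T(19)−D(3): 16 → Q
P(15)−A(0): 15 → P
F(5)−D(3): 2 → C
B(1)−A(0): 1 → B
H(7)−D(3): 4 → E
Q(16)−A(0): 16 → Q
T(19)−D(3): 16 → Q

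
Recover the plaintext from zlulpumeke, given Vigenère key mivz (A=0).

Repeat the key across the ciphertext: mivzmivzmi
z(25)−m(12): 13 → n
l(11)−i(8): 3 → d
u(20)−v(21): -1≡25 → z
l(11)−z(25): -14≡12 → m
p(15)−m(12): 3 → d
u(20)−i(8): 12 → m
m(12)−v(21): -9≡17 → r
e(4)−z(25): -21≡5 → f
k(10)−m(12): -2≡24 → y
e(4)−i(8): -4≡22 → w

ndzmdmrfyw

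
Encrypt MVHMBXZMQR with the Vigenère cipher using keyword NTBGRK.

ZOISSHMFRX

Repeat the key across the message: NTBGRKNTBG
M(12)+N(13): 25 → Z
V(21)+T(19): 40≡14 → O
H(7)+B(1): 8 → I
M(12)+G(6): 18 → S
B(1)+R(17): 18 → S
X(23)+K(10): 33≡7 → H
Z(25)+N(13): 38≡12 → M
M(12)+T(19): 31≡5 → F
Q(16)+B(1): 17 → R
R(17)+G(6): 23 → X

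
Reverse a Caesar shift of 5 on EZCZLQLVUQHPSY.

ZUXUGLGQPLCKNT

E(4): 4−5=-1≡25 → Z
Z(25): 25−5=20 → U
C(2): 2−5=-3≡23 → X
Z(25): 25−5=20 → U
L(11): 11−5=6 → G
Q(16): 16−5=11 → L
L(11): 11−5=6 → G
V(21): 21−5=16 → Q
U(20): 20−5=15 → P
Q(16): 16−5=11 → L
H(7): 7−5=2 → C
P(15): 15−5=10 → K
S(18): 18−5=13 → N
Y(24): 24−5=19 → T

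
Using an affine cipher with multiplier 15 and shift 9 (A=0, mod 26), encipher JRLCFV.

OESNGM

J(9): 15·9+9=144≡14 → O
R(17): 15·17+9=264≡4 → E
L(11): 15·11+9=174≡18 → S
C(2): 15·2+9=39≡13 → N
F(5): 15·5+9=84≡6 → G
V(21): 15·21+9=324≡12 → M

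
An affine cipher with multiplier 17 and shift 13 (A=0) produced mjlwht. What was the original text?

dmgzsi

The inverse of 17 mod 26 is 23, since 17·23=391≡1. Apply D(y)=23·(y−13) mod 26:
m(12): 23·(12−13)=-23≡3 → d
j(9): 23·(9−13)=-92≡12 → m
l(11): 23·(11−13)=-46≡6 → g
w(22): 23·(22−13)=207≡25 → z
h(7): 23·(7−13)=-138≡18 → s
t(19): 23·(19−13)=138≡8 → i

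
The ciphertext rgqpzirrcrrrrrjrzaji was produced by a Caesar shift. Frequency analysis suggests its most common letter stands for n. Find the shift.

The most frequent ciphertext letter is r (appears 9 times).
r is position 17; n is position 13.
Shift = 4.

4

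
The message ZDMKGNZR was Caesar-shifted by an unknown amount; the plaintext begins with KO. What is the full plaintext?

From the crib: Z(25)−K(10)=15, so the shift is 15.
Subtract 15 from each ciphertext letter:
Z(25): 25−15=10 → K
D(3): 3−15=-12≡14 → O
M(12): 12−15=-3≡23 → X
K(10): 10−15=-5≡21 → V
G(6): 6−15=-9≡17 → R
N(13): 13−15=-2≡24 → Y
Z(25): 25−15=10 → K
R(17): 17−15=2 → C

KOXVRYKC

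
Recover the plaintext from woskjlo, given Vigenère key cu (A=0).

Repeat the key across the ciphertext: cucucuc
w(22)−c(2): 20 → u
o(14)−u(20): -6≡20 → u
s(18)−c(2): 16 → q
k(10)−u(20): -10≡16 → q
j(9)−c(2): 7 → h
l(11)−u(20): -9≡17 → r
o(14)−c(2): 12 → m

uuqqhrm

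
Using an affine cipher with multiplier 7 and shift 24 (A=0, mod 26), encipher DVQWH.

TPGWV

D(3): 7·3+24=45≡19 → T
V(21): 7·21+24=171≡15 → P
Q(16): 7·16+24=136≡6 → G
W(22): 7·22+24=178≡22 → W
H(7): 7·7+24=73≡21 → V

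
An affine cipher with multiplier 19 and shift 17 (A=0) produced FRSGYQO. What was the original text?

The inverse of 19 mod 26 is 11, since 19·11=209≡1. Apply D(y)=11·(y−17) mod 26:
F(5): 11·(5−17)=-132≡24 → Y
R(17): 11·(17−17)=0 → A
S(18): 11·(18−17)=11 → L
G(6): 11·(6−17)=-121≡9 → J
Y(24): 11·(24−17)=77≡25 → Z
Q(16): 11·(16−17)=-11≡15 → P
O(14): 11·(14−17)=-33≡19 → T

YALJZPT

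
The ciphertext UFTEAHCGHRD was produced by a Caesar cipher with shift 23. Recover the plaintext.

XIWHDKFJKUG

U(20): 20−23=-3≡23 → X
F(5): 5−23=-18≡8 → I
T(19): 19−23=-4≡22 → W
E(4): 4−23=-19≡7 → H
A(0): 0−23=-23≡3 → D
H(7): 7−23=-16≡10 → K
C(2): 2−23=-21≡5 → F
G(6): 6−23=-17≡9 → J
H(7): 7−23=-16≡10 → K
R(17): 17−23=-6≡20 → U
D(3): 3−23=-20≡6 → G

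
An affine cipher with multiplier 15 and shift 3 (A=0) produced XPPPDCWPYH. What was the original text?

KGGGATDGRC

The inverse of 15 mod 26 is 7, since 15·7=105≡1. Apply D(y)=7·(y−3) mod 26:
X(23): 7·(23−3)=140≡10 → K
P(15): 7·(15−3)=84≡6 → G
P(15): 7·(15−3)=84≡6 → G
P(15): 7·(15−3)=84≡6 → G
D(3): 7·(3−3)=0 → A
C(2): 7·(2−3)=-7≡19 → T
W(22): 7·(22−3)=133≡3 → D
P(15): 7·(15−3)=84≡6 → G
Y(24): 7·(24−3)=147≡17 → R
H(7): 7·(7−3)=28≡2 → C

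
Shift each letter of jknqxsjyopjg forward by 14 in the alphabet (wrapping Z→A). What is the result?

j(9): 9+14=23 → x
k(10): 10+14=24 → y
n(13): 13+14=27≡1 → b
q(16): 16+14=30≡4 → e
x(23): 23+14=37≡11 → l
s(18): 18+14=32≡6 → g
j(9): 9+14=23 → x
y(24): 24+14=38≡12 → m
o(14): 14+14=28≡2 → c
p(15): 15+14=29≡3 → d
j(9): 9+14=23 → x
g(6): 6+14=20 → u

xybelgxmcdxu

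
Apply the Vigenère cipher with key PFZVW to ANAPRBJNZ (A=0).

PSZKNQOMU

Repeat the key across the message: PFZVWPFZV
A(0)+P(15): 15 → P
N(13)+F(5): 18 → S
A(0)+Z(25): 25 → Z
P(15)+V(21): 36≡10 → K
R(17)+W(22): 39≡13 → N
B(1)+P(15): 16 → Q
J(9)+F(5): 14 → O
N(13)+Z(25): 38≡12 → M
Z(25)+V(21): 46≡20 → U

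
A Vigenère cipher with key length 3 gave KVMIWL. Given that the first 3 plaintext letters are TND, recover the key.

RIJ

Subtract each crib letter from the matching ciphertext letter (mod 26):
K(10)−T(19)=-9≡17 → R
V(21)−N(13)=8 → I
M(12)−D(3)=9 → J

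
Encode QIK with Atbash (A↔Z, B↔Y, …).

Q(16) → J(9)
I(8) → R(17)
K(10) → P(15)

JRP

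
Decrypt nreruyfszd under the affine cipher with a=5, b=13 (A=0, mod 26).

The inverse of 5 mod 26 is 21, since 5·21=105≡1. Apply D(y)=21·(y−13) mod 26:
n(13): 21·(13−13)=0 → a
r(17): 21·(17−13)=84≡6 → g
e(4): 21·(4−13)=-189≡19 → t
r(17): 21·(17−13)=84≡6 → g
u(20): 21·(20−13)=147≡17 → r
y(24): 21·(24−13)=231≡23 → x
f(5): 21·(5−13)=-168≡14 → o
s(18): 21·(18−13)=105≡1 → b
z(25): 21·(25−13)=252≡18 → s
d(3): 21·(3−13)=-210≡24 → y

agtgrxobsy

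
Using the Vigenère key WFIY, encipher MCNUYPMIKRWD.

IHVSUUUGGWEB

Repeat the key across the message: WFIYWFIYWFIY
M(12)+W(22): 34≡8 → I
C(2)+F(5): 7 → H
N(13)+I(8): 21 → V
U(20)+Y(24): 44≡18 → S
Y(24)+W(22): 46≡20 → U
P(15)+F(5): 20 → U
M(12)+I(8): 20 → U
I(8)+Y(24): 32≡6 → G
K(10)+W(22): 32≡6 → G
R(17)+F(5): 22 → W
W(22)+I(8): 30≡4 → E
D(3)+Y(24): 27≡1 → B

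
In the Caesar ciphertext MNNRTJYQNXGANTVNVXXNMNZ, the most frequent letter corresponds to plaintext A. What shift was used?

The most frequent ciphertext letter is N (appears 7 times).
N is position 13; A is position 0.
Shift = 13.

13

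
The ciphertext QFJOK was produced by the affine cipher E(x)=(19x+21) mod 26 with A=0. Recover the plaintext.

The inverse of 19 mod 26 is 11, since 19·11=209≡1. Apply D(y)=11·(y−21) mod 26:
Q(16): 11·(16−21)=-55≡23 → X
F(5): 11·(5−21)=-176≡6 → G
J(9): 11·(9−21)=-132≡24 → Y
O(14): 11·(14−21)=-77≡1 → B
K(10): 11·(10−21)=-121≡9 → J

XGYBJ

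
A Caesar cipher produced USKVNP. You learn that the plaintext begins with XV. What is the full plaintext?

From the crib: U(20)−X(23)=-3≡23, so the shift is 23.
Subtract 23 from each ciphertext letter:
U(20): 20−23=-3≡23 → X
S(18): 18−23=-5≡21 → V
K(10): 10−23=-13≡13 → N
V(21): 21−23=-2≡24 → Y
N(13): 13−23=-10≡16 → Q
P(15): 15−23=-8≡18 → S

XVNYQS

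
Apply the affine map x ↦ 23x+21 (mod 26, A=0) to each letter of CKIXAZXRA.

C(2): 23·2+21=67≡15 → P
K(10): 23·10+21=251≡17 → R
I(8): 23·8+21=205≡23 → X
X(23): 23·23+21=550≡4 → E
A(0): 23·0+21=21 → V
Z(25): 23·25+21=596≡24 → Y
X(23): 23·23+21=550≡4 → E
R(17): 23·17+21=412≡22 → W
A(0): 23·0+21=21 → V

PRXEVYEWV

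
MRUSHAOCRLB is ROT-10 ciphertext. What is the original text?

M(12): 12−10=2 → C
R(17): 17−10=7 → H
U(20): 20−10=10 → K
S(18): 18−10=8 → I
H(7): 7−10=-3≡23 → X
A(0): 0−10=-10≡16 → Q
O(14): 14−10=4 → E
C(2): 2−10=-8≡18 → S
R(17): 17−10=7 → H
L(11): 11−10=1 → B
B(1): 1−10=-9≡17 → R

CHKIXQESHBR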